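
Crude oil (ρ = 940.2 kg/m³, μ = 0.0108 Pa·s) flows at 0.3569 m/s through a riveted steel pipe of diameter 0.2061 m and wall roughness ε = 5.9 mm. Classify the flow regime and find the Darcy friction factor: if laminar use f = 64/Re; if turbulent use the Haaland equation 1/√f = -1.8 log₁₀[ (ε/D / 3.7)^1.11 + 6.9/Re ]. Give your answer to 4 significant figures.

f ≈ 0.06091

Re = ρVD/μ = 940.2·0.3569·0.2061/0.0108 = 6404.
Re > 4000 → turbulent. ε/D = 0.0059/0.2061 = 0.0286; Haaland: 1/√f = -1.8 log₁₀[0.00453 + 0.00108] = 4.052, so f = 0.06091.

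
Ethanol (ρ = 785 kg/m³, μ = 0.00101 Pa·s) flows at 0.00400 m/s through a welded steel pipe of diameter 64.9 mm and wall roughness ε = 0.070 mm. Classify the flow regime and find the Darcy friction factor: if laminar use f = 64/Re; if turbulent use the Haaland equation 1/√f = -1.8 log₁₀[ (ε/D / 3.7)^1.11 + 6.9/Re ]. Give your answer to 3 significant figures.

Re = ρVD/μ = 785·0.004·0.0649/0.00101 = 201.8.
Re < 2300 → laminar, so f = 64/Re = 0.3172 (roughness is irrelevant in laminar flow).

f ≈ 0.317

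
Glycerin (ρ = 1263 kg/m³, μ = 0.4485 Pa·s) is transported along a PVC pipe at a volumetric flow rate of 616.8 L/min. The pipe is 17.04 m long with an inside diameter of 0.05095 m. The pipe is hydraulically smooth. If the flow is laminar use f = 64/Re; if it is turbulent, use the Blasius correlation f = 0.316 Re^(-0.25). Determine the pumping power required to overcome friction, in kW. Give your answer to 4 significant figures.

P ≈ 4.883 kW

Q = 616.8 L/min = 616.8/60000 = 0.01028 m³/s.
Cross-sectional area A = πD²/4 = π(0.05095)²/4 = 0.002039 m²; mean velocity V = Q/A = 0.01028/0.002039 = 5.042 m/s.
Reynolds number Re = ρVD/μ = 1263 · 5.042 · 0.05095 / 0.449 = 723.4.
Re < 2300 → laminar flow, so f = 64/Re = 64/723.4 = 0.08847 (the turbulent correlation is not needed).
Darcy-Weisbach: ΔP = f(L/D)(ρV²/2) = 0.08847·(17.04/0.05095)·(1263·5.042²/2) = 0.08847·334.4·1.605e+04 = 4.75e+05 Pa.
Pumping power P = QΔP = 0.01028·4.75e+05 = 4883.2 W = 4.883 kW.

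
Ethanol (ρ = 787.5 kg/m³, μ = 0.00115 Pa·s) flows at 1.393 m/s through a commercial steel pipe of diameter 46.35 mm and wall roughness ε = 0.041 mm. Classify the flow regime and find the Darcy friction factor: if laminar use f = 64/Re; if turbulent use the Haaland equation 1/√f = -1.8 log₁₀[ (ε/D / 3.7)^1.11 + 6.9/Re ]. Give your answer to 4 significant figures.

Re = ρVD/μ = 787.5·1.393·0.04635/0.00115 = 4.421e+04.
Re > 4000 → turbulent. ε/D = 4.1e-05/0.04635 = 0.000885; Haaland: 1/√f = -1.8 log₁₀[9.55e-05 + 0.000156] = 6.479, so f = 0.02382.

f ≈ 0.02382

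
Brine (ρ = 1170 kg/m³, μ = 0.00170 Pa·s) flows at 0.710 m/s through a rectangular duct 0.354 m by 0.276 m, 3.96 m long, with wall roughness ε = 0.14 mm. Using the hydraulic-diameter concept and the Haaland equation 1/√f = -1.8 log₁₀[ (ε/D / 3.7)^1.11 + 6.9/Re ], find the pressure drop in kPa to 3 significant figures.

Hydraulic diameter D_h = 4A/P = 4·(0.354·0.276)/(2·(0.354+0.276)) = 0.3908/1.26 = 0.3102 m.
Re = ρVD_h/μ = 1170·0.71·0.3102/0.0017 = 1.516e+05.
ε/D_h = 0.00014/0.3102 = 0.000451; Haaland gives 1/√f = -1.8 log₁₀[4.53e-05+4.55e-05] = 7.275, so f = 0.01889.
ΔP = f(L/D_h)(ρV²/2) = 0.01889·3.96/0.3102·294.9 = 71.13 Pa.
ΔP = 0.0711 kPa.

ΔP ≈ 0.0711 kPa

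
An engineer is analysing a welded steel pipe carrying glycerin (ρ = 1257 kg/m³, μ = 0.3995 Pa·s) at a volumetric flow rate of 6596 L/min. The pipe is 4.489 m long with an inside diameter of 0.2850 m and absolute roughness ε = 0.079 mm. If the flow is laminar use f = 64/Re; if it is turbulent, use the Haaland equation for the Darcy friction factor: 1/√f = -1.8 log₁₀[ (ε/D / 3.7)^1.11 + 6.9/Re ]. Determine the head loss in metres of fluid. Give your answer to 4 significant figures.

Q = 6596 L/min = 6596/60000 = 0.1099 m³/s.
Cross-sectional area A = πD²/4 = π(0.285)²/4 = 0.06379 m²; mean velocity V = Q/A = 0.1099/0.06379 = 1.723 m/s.
Reynolds number Re = ρVD/μ = 1257 · 1.723 · 0.285 / 0.4 = 1545.
Re < 2300 → laminar flow, so f = 64/Re = 64/1545 = 0.04142 (the turbulent correlation is not needed).
Darcy-Weisbach: ΔP = f(L/D)(ρV²/2) = 0.04142·(4.489/0.285)·(1257·1.723²/2) = 0.04142·15.75·1866 = 1218 Pa.
Head loss h_f = ΔP/(ρg) = 1218/(1257·9.81) = 0.09874 m.

h_f ≈ 0.09874 m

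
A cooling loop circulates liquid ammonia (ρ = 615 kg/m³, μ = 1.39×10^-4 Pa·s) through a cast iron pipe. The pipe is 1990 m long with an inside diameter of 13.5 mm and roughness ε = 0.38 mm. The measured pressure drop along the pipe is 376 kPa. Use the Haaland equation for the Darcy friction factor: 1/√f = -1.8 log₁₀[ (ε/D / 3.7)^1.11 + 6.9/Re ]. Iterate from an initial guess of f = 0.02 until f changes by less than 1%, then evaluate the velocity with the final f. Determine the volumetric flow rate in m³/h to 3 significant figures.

Q ≈ 0.196 m³/h

Rearranging Darcy-Weisbach: V = √(2·ΔP·D/(f·L·ρ)). With ε/D = 0.00038/0.0135 = 0.0281, iterate starting from f = 0.02:
  f = 0.02 → V = √(2·3.76e+05·0.0135/(0.02·1990·615)) = 0.644 m/s; Re = ρVD/μ = 3.847e+04; f → 0.05663
  f = 0.05663 → V = 0.3827 m/s; Re = 2.286e+04; f → 0.05718
Converged (Δf/f < 1%). With the final f = 0.05718: V = √(2·3.76e+05·0.0135/(0.05718·1990·615)) = 0.3809 m/s.
Q = V·A = 0.3809·(π/4·0.0135²) = 5.452e-05 m³/s = 0.196 m³/h.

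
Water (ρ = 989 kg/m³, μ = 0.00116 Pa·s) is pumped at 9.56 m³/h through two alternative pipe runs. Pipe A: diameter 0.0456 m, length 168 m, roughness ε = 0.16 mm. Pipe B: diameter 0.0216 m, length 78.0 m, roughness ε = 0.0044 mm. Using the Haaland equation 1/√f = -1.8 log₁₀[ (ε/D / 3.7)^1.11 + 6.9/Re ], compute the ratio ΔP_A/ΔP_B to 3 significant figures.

Pipe A: V = Q/A = 0.002656/0.001633 = 1.626 m/s; Re = 6.322e+04; ε/D = 0.00351; Haaland → f = 0.02905; ΔP_A = f(L/D)(ρV²/2) = 1.399e+05 Pa.
Pipe B: V = Q/A = 0.002656/0.0003664 = 7.247 m/s; Re = 1.335e+05; ε/D = 0.000204; Haaland → f = 0.0179; ΔP_B = f(L/D)(ρV²/2) = 1.679e+06 Pa.
ΔP_A/ΔP_B = 1.399e+05/1.679e+06 = 0.0834.

ΔP_A/ΔP_B ≈ 0.0834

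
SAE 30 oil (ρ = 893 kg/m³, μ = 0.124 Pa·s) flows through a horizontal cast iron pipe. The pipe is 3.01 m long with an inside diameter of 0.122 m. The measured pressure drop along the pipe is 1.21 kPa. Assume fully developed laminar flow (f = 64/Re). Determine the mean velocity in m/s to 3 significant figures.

For laminar flow, f = 64/Re with Re = ρVD/μ, so Darcy-Weisbach reduces to ΔP = 32μLV/D². Solving for V: V = ΔP·D²/(32μL) = 1210·(0.122)²/(32·0.124·3.01) = 1.508 m/s.
Check: Re = ρVD/μ = 893·1.508·0.122/0.124 = 1325 < 2300, so the laminar assumption holds.

V ≈ 1.51 m/s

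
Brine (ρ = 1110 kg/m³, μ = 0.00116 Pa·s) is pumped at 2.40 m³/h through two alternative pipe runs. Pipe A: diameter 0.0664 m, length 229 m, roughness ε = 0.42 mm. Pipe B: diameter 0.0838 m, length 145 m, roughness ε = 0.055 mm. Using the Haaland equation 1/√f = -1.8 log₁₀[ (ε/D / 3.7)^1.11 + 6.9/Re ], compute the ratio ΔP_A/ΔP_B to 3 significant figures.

Pipe A: V = Q/A = 0.0006667/0.003463 = 0.1925 m/s; Re = 1.223e+04; ε/D = 0.00633; Haaland → f = 0.038; ΔP_A = f(L/D)(ρV²/2) = 2696 Pa.
Pipe B: V = Q/A = 0.0006667/0.005515 = 0.1209 m/s; Re = 9693; ε/D = 0.000656; Haaland → f = 0.03196; ΔP_B = f(L/D)(ρV²/2) = 448.4 Pa.
ΔP_A/ΔP_B = 2696/448.4 = 6.01.

ΔP_A/ΔP_B ≈ 6.01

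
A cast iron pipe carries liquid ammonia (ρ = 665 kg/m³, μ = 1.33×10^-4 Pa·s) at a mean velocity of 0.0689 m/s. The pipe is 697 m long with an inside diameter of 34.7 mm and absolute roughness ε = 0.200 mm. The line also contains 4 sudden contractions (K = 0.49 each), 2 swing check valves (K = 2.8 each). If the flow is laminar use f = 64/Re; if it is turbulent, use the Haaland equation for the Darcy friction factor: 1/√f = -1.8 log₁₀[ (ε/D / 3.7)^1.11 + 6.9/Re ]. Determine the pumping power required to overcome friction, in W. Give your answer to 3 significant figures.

Reynolds number Re = ρVD/μ = 665 · 0.0689 · 0.0347 / 0.000133 = 1.195e+04.
Re > 4000 → turbulent. Relative roughness ε/D = 0.0002/0.0347 = 0.00576. Haaland: 1/√f = -1.8 log₁₀[(0.00576/3.7)^1.11 + 6.9/1.195e+04] = -1.8 log₁₀[0.000765 + 0.000577] = 5.17, so f = 0.03741.
Total minor-loss coefficient ΣK = 4·0.49 + 2·2.8 = 7.56.
ΔP = [f·L/D + ΣK]·(ρV²/2) = [0.03741·697/0.0347 + 7.56]·(665·0.0689²/2) = [751.5 + 7.56]·1.578 = 1198 Pa.
Q = V·A = 0.0689·0.0009457 = 6.516e-05 m³/s.
Pumping power P = QΔP = 6.516e-05·1198 = 0.07807 W = 0.0781 W.

P ≈ 0.0781 W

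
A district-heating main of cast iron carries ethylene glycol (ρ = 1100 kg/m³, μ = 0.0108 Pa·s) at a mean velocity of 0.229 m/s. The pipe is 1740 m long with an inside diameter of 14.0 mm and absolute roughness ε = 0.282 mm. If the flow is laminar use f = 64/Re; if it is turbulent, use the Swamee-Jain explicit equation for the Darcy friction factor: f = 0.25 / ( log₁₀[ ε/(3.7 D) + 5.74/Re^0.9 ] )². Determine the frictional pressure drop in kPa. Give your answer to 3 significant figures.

ΔP ≈ 703 kPa

Reynolds number Re = ρVD/μ = 1100 · 0.229 · 0.014 / 0.0108 = 326.5.
Re < 2300 → laminar flow, so f = 64/Re = 64/326.5 = 0.196 (the turbulent correlation is not needed).
Darcy-Weisbach: ΔP = f(L/D)(ρV²/2) = 0.196·(1740/0.014)·(1100·0.229²/2) = 0.196·1.243e+05·28.84 = 7.026e+05 Pa.
ΔP = 7.026e+05 Pa = 703 kPa.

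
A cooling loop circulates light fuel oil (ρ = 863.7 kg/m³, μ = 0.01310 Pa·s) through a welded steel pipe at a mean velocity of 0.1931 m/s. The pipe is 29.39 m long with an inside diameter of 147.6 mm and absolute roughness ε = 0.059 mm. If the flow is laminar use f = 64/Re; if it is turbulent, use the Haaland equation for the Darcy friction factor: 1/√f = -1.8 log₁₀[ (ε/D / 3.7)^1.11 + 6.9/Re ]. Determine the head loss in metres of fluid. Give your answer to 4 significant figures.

Reynolds number Re = ρVD/μ = 863.7 · 0.1931 · 0.1476 / 0.0131 = 1879.
Re < 2300 → laminar flow, so f = 64/Re = 64/1879 = 0.03406 (the turbulent correlation is not needed).
Darcy-Weisbach: ΔP = f(L/D)(ρV²/2) = 0.03406·(29.39/0.1476)·(863.7·0.1931²/2) = 0.03406·199.1·16.1 = 109.2 Pa.
Head loss h_f = ΔP/(ρg) = 109.2/(863.7·9.81) = 0.01289 m.

h_f ≈ 0.01289 m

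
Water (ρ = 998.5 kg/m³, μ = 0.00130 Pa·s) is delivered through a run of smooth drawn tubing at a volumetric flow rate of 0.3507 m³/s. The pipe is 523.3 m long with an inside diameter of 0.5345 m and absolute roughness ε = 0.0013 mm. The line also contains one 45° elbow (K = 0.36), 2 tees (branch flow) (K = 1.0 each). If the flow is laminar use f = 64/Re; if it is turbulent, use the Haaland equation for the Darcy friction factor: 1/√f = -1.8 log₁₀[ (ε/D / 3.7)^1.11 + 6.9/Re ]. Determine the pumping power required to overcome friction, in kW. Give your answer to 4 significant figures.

Cross-sectional area A = πD²/4 = π(0.5345)²/4 = 0.2244 m²; mean velocity V = Q/A = 0.3507/0.2244 = 1.563 m/s.
Reynolds number Re = ρVD/μ = 998.5 · 1.563 · 0.5345 / 0.0013 = 6.417e+05.
Re > 4000 → turbulent. Relative roughness ε/D = 1.3e-06/0.5345 = 2.43e-06. Haaland: 1/√f = -1.8 log₁₀[(2.43e-06/3.7)^1.11 + 6.9/6.417e+05] = -1.8 log₁₀[1.37e-07 + 1.08e-05] = 8.933, so f = 0.01253.
Total minor-loss coefficient ΣK = 1·0.36 + 2·1 = 2.36.
ΔP = [f·L/D + ΣK]·(ρV²/2) = [0.01253·523.3/0.5345 + 2.36]·(998.5·1.563²/2) = [12.27 + 2.36]·1220 = 1.784e+04 Pa.
Pumping power P = QΔP = 0.3507·1.784e+04 = 6256.7 W = 6.257 kW.

P ≈ 6.257 kW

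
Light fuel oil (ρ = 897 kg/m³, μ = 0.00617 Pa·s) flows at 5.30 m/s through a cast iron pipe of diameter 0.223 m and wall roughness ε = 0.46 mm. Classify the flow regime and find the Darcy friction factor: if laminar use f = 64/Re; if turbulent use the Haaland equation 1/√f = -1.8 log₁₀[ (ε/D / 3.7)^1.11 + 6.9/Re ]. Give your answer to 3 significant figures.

Re = ρVD/μ = 897·5.3·0.223/0.00617 = 1.718e+05.
Re > 4000 → turbulent. ε/D = 0.00046/0.223 = 0.00206; Haaland: 1/√f = -1.8 log₁₀[0.000245 + 4.02e-05] = 6.382, so f = 0.02455.

f ≈ 0.0246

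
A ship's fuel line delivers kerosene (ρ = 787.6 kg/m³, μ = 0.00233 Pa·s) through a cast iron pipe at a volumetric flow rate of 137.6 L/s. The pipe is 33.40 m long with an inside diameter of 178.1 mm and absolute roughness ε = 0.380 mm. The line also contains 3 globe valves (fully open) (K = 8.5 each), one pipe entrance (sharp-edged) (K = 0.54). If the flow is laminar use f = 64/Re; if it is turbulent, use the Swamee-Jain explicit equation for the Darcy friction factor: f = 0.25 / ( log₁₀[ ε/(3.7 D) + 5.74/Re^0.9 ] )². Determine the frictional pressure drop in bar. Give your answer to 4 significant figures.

Q = 137.6 L/s = 137.6/1000 = 0.1376 m³/s.
Cross-sectional area A = πD²/4 = π(0.1781)²/4 = 0.02491 m²; mean velocity V = Q/A = 0.1376/0.02491 = 5.523 m/s.
Reynolds number Re = ρVD/μ = 787.6 · 5.523 · 0.1781 / 0.00233 = 3.325e+05.
Re > 4000 → turbulent. Relative roughness ε/D = 0.00038/0.1781 = 0.00213. Swamee-Jain: f = 0.25/(log₁₀[0.00213/3.7 + 5.74/3.325e+05^0.9])² = 0.25/(log₁₀[0.000577 + 6.16e-05])² = 0.25/(-3.195)² = 0.02449.
Total minor-loss coefficient ΣK = 3·8.5 + 1·0.54 = 26.
ΔP = [f·L/D + ΣK]·(ρV²/2) = [0.02449·33.4/0.1781 + 26]·(787.6·5.523²/2) = [4.593 + 26]·1.201e+04 = 3.68e+05 Pa.
ΔP = 3.68e+05 Pa = 3.680 bar.

ΔP ≈ 3.680 bar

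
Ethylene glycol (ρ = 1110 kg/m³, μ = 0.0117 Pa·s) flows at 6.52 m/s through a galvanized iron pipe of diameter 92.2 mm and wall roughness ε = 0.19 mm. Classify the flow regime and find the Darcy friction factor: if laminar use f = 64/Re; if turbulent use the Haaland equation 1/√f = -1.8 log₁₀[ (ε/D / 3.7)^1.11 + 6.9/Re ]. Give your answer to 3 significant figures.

Re = ρVD/μ = 1110·6.52·0.0922/0.0117 = 5.703e+04.
Re > 4000 → turbulent. ε/D = 0.00019/0.0922 = 0.00206; Haaland: 1/√f = -1.8 log₁₀[0.000244 + 0.000121] = 6.187, so f = 0.02612.

f ≈ 0.0261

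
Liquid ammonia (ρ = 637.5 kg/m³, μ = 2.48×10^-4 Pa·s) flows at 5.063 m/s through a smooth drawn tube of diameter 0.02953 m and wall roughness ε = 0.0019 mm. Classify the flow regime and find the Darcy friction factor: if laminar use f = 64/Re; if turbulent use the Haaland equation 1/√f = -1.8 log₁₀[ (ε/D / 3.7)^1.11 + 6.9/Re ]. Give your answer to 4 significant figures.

Re = ρVD/μ = 637.5·5.063·0.02953/0.000248 = 3.843e+05.
Re > 4000 → turbulent. ε/D = 1.9e-06/0.02953 = 6.43e-05; Haaland: 1/√f = -1.8 log₁₀[5.21e-06 + 1.8e-05] = 8.343, so f = 0.01437.

f ≈ 0.01437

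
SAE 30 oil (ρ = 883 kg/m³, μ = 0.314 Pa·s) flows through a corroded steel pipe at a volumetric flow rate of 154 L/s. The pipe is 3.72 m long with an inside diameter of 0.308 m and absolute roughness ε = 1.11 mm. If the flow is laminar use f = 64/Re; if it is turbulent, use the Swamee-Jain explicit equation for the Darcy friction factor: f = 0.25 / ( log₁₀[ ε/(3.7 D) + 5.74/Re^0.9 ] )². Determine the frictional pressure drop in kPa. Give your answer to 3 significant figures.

Q = 154 L/s = 154/1000 = 0.154 m³/s.
Cross-sectional area A = πD²/4 = π(0.308)²/4 = 0.07451 m²; mean velocity V = Q/A = 0.154/0.07451 = 2.067 m/s.
Reynolds number Re = ρVD/μ = 883 · 2.067 · 0.308 / 0.314 = 1790.
Re < 2300 → laminar flow, so f = 64/Re = 64/1790 = 0.03575 (the turbulent correlation is not needed).
Darcy-Weisbach: ΔP = f(L/D)(ρV²/2) = 0.03575·(3.72/0.308)·(883·2.067²/2) = 0.03575·12.08·1886 = 814.4 Pa.
ΔP = 814.4 Pa = 0.814 kPa.

ΔP ≈ 0.814 kPa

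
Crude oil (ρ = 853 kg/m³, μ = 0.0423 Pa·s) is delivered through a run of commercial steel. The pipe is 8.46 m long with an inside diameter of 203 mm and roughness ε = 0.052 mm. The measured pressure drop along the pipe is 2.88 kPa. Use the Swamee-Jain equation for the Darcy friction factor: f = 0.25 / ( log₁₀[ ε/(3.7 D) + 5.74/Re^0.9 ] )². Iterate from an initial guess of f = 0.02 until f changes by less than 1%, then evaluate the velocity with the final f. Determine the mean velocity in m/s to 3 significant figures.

V ≈ 2.25 m/s

Rearranging Darcy-Weisbach: V = √(2·ΔP·D/(f·L·ρ)). With ε/D = 5.2e-05/0.203 = 0.000256, iterate starting from f = 0.02:
  f = 0.02 → V = √(2·2880·0.203/(0.02·8.46·853)) = 2.846 m/s; Re = ρVD/μ = 1.165e+04; f → 0.03019
  f = 0.03019 → V = 2.317 m/s; Re = 9483; f → 0.03187
  f = 0.03187 → V = 2.255 m/s; Re = 9231; f → 0.0321
Converged (Δf/f < 1%). With the final f = 0.0321: V = √(2·2880·0.203/(0.0321·8.46·853)) = 2.247 m/s.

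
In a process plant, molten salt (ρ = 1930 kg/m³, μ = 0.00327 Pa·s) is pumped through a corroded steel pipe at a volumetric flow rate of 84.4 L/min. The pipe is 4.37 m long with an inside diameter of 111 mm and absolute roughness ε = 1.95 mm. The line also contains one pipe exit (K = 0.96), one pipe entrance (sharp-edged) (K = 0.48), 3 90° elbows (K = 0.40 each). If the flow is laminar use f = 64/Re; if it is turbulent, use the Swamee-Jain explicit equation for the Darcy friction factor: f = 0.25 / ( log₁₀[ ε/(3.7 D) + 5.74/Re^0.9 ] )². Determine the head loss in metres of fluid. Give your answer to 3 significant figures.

h_f ≈ 0.00503 m

Q = 84.4 L/min = 84.4/60000 = 0.001407 m³/s.
Cross-sectional area A = πD²/4 = π(0.111)²/4 = 0.009677 m²; mean velocity V = Q/A = 0.001407/0.009677 = 0.1454 m/s.
Reynolds number Re = ρVD/μ = 1930 · 0.1454 · 0.111 / 0.00327 = 9523.
Re > 4000 → turbulent. Relative roughness ε/D = 0.00195/0.111 = 0.0176. Swamee-Jain: f = 0.25/(log₁₀[0.0176/3.7 + 5.74/9523^0.9])² = 0.25/(log₁₀[0.00475 + 0.00151])² = 0.25/(-2.204)² = 0.05147.
Total minor-loss coefficient ΣK = 1·0.96 + 1·0.48 + 3·0.4 = 2.64.
ΔP = [f·L/D + ΣK]·(ρV²/2) = [0.05147·4.37/0.111 + 2.64]·(1930·0.1454²/2) = [2.027 + 2.64]·20.39 = 95.16 Pa.
Head loss h_f = ΔP/(ρg) = 95.16/(1930·9.81) = 0.00503 m.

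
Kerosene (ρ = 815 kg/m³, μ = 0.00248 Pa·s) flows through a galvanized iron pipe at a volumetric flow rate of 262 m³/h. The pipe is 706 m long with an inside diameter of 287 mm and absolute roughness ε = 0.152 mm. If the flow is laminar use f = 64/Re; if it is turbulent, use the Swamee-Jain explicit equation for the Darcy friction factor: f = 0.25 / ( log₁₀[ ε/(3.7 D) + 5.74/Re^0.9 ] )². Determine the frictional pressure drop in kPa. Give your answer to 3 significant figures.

Q = 262 m³/h = 262/3600 = 0.07278 m³/s.
Cross-sectional area A = πD²/4 = π(0.287)²/4 = 0.06469 m²; mean velocity V = Q/A = 0.07278/0.06469 = 1.125 m/s.
Reynolds number Re = ρVD/μ = 815 · 1.125 · 0.287 / 0.00248 = 1.061e+05.
Re > 4000 → turbulent. Relative roughness ε/D = 0.000152/0.287 = 0.00053. Swamee-Jain: f = 0.25/(log₁₀[0.00053/3.7 + 5.74/1.061e+05^0.9])² = 0.25/(log₁₀[0.000143 + 0.000172])² = 0.25/(-3.501)² = 0.02039.
Darcy-Weisbach: ΔP = f(L/D)(ρV²/2) = 0.02039·(706/0.287)·(815·1.125²/2) = 0.02039·2460·515.7 = 2.587e+04 Pa.
ΔP = 2.587e+04 Pa = 25.9 kPa.

ΔP ≈ 25.9 kPa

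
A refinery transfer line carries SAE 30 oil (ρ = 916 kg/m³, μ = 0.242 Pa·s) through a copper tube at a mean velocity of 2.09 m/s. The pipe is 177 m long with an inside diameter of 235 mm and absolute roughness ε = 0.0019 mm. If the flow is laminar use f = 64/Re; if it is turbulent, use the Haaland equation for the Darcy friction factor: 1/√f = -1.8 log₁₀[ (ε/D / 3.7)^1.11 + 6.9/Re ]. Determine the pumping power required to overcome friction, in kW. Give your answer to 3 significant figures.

P ≈ 4.70 kW

Reynolds number Re = ρVD/μ = 916 · 2.09 · 0.235 / 0.242 = 1859.
Re < 2300 → laminar flow, so f = 64/Re = 64/1859 = 0.03443 (the turbulent correlation is not needed).
Darcy-Weisbach: ΔP = f(L/D)(ρV²/2) = 0.03443·(177/0.235)·(916·2.09²/2) = 0.03443·753.2·2001 = 5.187e+04 Pa.
Q = V·A = 2.09·0.04337 = 0.09065 m³/s.
Pumping power P = QΔP = 0.09065·5.187e+04 = 4702 W = 4.70 kW.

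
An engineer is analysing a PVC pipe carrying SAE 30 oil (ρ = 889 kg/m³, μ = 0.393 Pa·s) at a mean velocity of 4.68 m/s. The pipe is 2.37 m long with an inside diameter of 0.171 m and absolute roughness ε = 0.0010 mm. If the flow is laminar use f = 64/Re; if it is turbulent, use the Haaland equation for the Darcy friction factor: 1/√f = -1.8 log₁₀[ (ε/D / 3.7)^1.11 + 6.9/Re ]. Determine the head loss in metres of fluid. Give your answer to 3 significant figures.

h_f ≈ 0.547 m

Reynolds number Re = ρVD/μ = 889 · 4.68 · 0.171 / 0.393 = 1810.
Re < 2300 → laminar flow, so f = 64/Re = 64/1810 = 0.03535 (the turbulent correlation is not needed).
Darcy-Weisbach: ΔP = f(L/D)(ρV²/2) = 0.03535·(2.37/0.171)·(889·4.68²/2) = 0.03535·13.86·9736 = 4770 Pa.
Head loss h_f = ΔP/(ρg) = 4770/(889·9.81) = 0.547 m.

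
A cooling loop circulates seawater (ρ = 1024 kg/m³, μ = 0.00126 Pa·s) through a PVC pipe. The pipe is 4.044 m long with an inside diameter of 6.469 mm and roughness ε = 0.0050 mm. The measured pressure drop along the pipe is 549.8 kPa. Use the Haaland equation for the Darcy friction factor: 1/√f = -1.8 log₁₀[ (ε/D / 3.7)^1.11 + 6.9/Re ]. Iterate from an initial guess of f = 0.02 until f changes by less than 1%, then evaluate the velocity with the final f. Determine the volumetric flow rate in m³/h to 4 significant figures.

Rearranging Darcy-Weisbach: V = √(2·ΔP·D/(f·L·ρ)). With ε/D = 5e-06/0.006469 = 0.000773, iterate starting from f = 0.02:
  f = 0.02 → V = √(2·5.498e+05·0.006469/(0.02·4.044·1024)) = 9.268 m/s; Re = ρVD/μ = 4.872e+04; f → 0.02317
  f = 0.02317 → V = 8.611 m/s; Re = 4.527e+04; f → 0.02343
  f = 0.02343 → V = 8.563 m/s; Re = 4.502e+04; f → 0.02345
Converged (Δf/f < 1%). With the final f = 0.02345: V = √(2·5.498e+05·0.006469/(0.02345·4.044·1024)) = 8.559 m/s.
Q = V·A = 8.559·(π/4·0.006469²) = 0.0002813 m³/s = 1.013 m³/h.

Q ≈ 1.013 m³/h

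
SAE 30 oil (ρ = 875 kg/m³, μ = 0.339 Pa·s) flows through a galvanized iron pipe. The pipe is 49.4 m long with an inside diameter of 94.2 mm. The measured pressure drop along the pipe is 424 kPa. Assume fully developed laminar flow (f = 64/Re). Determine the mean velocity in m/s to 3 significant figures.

For laminar flow, f = 64/Re with Re = ρVD/μ, so Darcy-Weisbach reduces to ΔP = 32μLV/D². Solving for V: V = ΔP·D²/(32μL) = 4.24e+05·(0.0942)²/(32·0.339·49.4) = 7.021 m/s.
Check: Re = ρVD/μ = 875·7.021·0.0942/0.339 = 1707 < 2300, so the laminar assumption holds.

V ≈ 7.02 m/s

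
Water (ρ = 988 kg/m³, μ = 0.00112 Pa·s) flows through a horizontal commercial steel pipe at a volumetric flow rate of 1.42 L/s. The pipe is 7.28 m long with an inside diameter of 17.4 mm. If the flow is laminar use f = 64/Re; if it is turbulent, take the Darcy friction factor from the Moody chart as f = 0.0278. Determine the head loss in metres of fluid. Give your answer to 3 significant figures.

h_f ≈ 21.1 m

Q = 1.42 L/s = 1.42/1000 = 0.00142 m³/s.
Cross-sectional area A = πD²/4 = π(0.0174)²/4 = 0.0002378 m²; mean velocity V = Q/A = 0.00142/0.0002378 = 5.972 m/s.
Reynolds number Re = ρVD/μ = 988 · 5.972 · 0.0174 / 0.00112 = 9.166e+04.
Re > 4000 → turbulent; use the Moody-chart value f = 0.0278.
Darcy-Weisbach: ΔP = f(L/D)(ρV²/2) = 0.0278·(7.28/0.0174)·(988·5.972²/2) = 0.0278·418.4·1.762e+04 = 2.049e+05 Pa.
Head loss h_f = ΔP/(ρg) = 2.049e+05/(988·9.81) = 21.1 m.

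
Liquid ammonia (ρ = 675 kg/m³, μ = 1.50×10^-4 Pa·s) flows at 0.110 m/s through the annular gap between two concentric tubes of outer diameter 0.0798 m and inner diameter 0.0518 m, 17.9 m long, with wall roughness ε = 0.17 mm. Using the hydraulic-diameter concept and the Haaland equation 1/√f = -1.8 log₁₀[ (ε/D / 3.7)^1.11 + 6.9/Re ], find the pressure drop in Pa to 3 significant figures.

ΔP ≈ 96.9 Pa

Hydraulic diameter D_h = 4A/P = D_o - D_i = 0.0798 - 0.0518 = 0.028 m.
Re = ρVD_h/μ = 675·0.11·0.028/0.00015 = 1.386e+04.
ε/D_h = 0.00017/0.028 = 0.00607; Haaland gives 1/√f = -1.8 log₁₀[0.00081+0.000498] = 5.19, so f = 0.03713.
ΔP = f(L/D_h)(ρV²/2) = 0.03713·17.9/0.028·4.084 = 96.92 Pa.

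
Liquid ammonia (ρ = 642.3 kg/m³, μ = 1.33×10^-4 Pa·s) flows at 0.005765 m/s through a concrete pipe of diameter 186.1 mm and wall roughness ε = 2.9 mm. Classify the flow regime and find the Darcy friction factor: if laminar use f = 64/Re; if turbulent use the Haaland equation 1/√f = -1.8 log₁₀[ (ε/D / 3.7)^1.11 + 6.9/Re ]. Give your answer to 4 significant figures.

Re = ρVD/μ = 642.3·0.005765·0.1861/0.000133 = 5181.
Re > 4000 → turbulent. ε/D = 0.0029/0.1861 = 0.0156; Haaland: 1/√f = -1.8 log₁₀[0.00231 + 0.00133] = 4.39, so f = 0.05188.

f ≈ 0.05188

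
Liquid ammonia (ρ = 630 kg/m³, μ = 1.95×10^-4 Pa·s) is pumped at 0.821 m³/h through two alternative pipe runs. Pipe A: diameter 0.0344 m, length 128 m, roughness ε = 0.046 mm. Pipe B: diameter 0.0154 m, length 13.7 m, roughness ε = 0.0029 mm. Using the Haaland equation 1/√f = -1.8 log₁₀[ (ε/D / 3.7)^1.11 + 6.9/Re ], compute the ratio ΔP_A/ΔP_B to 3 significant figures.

Pipe A: V = Q/A = 0.0002281/0.0009294 = 0.2454 m/s; Re = 2.727e+04; ε/D = 0.00134; Haaland → f = 0.0268; ΔP_A = f(L/D)(ρV²/2) = 1891 Pa.
Pipe B: V = Q/A = 0.0002281/0.0001863 = 1.224 m/s; Re = 6.092e+04; ε/D = 0.000188; Haaland → f = 0.02045; ΔP_B = f(L/D)(ρV²/2) = 8592 Pa.
ΔP_A/ΔP_B = 1891/8592 = 0.220.

ΔP_A/ΔP_B ≈ 0.220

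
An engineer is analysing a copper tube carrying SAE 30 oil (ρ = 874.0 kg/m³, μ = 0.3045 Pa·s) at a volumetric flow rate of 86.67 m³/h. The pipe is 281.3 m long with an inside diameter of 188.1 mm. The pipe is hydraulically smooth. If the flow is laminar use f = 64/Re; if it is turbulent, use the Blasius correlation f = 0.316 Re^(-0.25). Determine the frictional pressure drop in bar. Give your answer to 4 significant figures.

ΔP ≈ 0.6712 bar

Q = 86.67 m³/h = 86.67/3600 = 0.02407 m³/s.
Cross-sectional area A = πD²/4 = π(0.1881)²/4 = 0.02779 m²; mean velocity V = Q/A = 0.02407/0.02779 = 0.8664 m/s.
Reynolds number Re = ρVD/μ = 874 · 0.8664 · 0.1881 / 0.304 = 467.7.
Re < 2300 → laminar flow, so f = 64/Re = 64/467.7 = 0.1368 (the turbulent correlation is not needed).
Darcy-Weisbach: ΔP = f(L/D)(ρV²/2) = 0.1368·(281.3/0.1881)·(874·0.8664²/2) = 0.1368·1495·328 = 6.712e+04 Pa.
ΔP = 6.712e+04 Pa = 0.6712 bar.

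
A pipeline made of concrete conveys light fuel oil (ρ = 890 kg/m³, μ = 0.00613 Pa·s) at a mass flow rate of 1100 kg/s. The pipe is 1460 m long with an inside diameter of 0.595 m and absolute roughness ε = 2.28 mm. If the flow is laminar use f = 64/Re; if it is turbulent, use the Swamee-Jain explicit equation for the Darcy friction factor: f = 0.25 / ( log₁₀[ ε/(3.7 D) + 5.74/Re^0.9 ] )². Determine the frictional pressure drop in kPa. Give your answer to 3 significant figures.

ΔP ≈ 615 kPa

A = πD²/4 = π(0.595)²/4 = 0.2781 m²; mean velocity V = ṁ/(ρA) = 1100/(890 · 0.2781) = 4.445 m/s.
Reynolds number Re = ρVD/μ = 890 · 4.445 · 0.595 / 0.00613 = 3.84e+05.
Re > 4000 → turbulent. Relative roughness ε/D = 0.00228/0.595 = 0.00383. Swamee-Jain: f = 0.25/(log₁₀[0.00383/3.7 + 5.74/3.84e+05^0.9])² = 0.25/(log₁₀[0.00104 + 5.41e-05])² = 0.25/(-2.963)² = 0.02848.
Darcy-Weisbach: ΔP = f(L/D)(ρV²/2) = 0.02848·(1460/0.595)·(890·4.445²/2) = 0.02848·2454·8793 = 6.145e+05 Pa.
ΔP = 6.145e+05 Pa = 615 kPa.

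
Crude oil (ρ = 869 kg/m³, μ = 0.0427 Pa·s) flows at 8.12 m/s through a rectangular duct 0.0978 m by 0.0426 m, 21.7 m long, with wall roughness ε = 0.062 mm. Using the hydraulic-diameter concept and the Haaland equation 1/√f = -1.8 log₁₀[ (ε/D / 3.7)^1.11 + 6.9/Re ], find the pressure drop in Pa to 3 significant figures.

Hydraulic diameter D_h = 4A/P = 4·(0.0978·0.0426)/(2·(0.0978+0.0426)) = 0.01667/0.2808 = 0.05935 m.
Re = ρVD_h/μ = 869·8.12·0.05935/0.0427 = 9808.
ε/D_h = 6.2e-05/0.05935 = 0.00104; Haaland gives 1/√f = -1.8 log₁₀[0.000115+0.000704] = 5.557, so f = 0.03239.
ΔP = f(L/D_h)(ρV²/2) = 0.03239·21.7/0.05935·2.865e+04 = 3.393e+05 Pa.

ΔP ≈ 339000 Pa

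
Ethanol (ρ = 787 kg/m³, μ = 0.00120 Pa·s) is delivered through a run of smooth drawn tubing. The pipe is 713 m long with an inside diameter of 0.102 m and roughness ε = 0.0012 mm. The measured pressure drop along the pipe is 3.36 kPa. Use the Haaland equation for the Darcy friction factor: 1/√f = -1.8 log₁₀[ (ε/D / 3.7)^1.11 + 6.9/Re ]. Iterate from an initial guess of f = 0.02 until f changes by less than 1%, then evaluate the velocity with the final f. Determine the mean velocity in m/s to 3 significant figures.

V ≈ 0.208 m/s

Rearranging Darcy-Weisbach: V = √(2·ΔP·D/(f·L·ρ)). With ε/D = 1.2e-06/0.102 = 1.18e-05, iterate starting from f = 0.02:
  f = 0.02 → V = √(2·3360·0.102/(0.02·713·787)) = 0.2471 m/s; Re = ρVD/μ = 1.653e+04; f → 0.02704
  f = 0.02704 → V = 0.2126 m/s; Re = 1.422e+04; f → 0.02811
  f = 0.02811 → V = 0.2084 m/s; Re = 1.394e+04; f → 0.02826
Converged (Δf/f < 1%). With the final f = 0.02826: V = √(2·3360·0.102/(0.02826·713·787)) = 0.2079 m/s.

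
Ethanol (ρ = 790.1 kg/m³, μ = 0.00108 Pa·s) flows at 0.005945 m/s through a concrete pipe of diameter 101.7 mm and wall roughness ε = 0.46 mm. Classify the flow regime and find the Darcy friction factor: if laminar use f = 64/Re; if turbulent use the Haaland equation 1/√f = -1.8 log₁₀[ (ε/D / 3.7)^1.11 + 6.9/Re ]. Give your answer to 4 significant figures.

Re = ρVD/μ = 790.1·0.005945·0.1017/0.00108 = 442.3.
Re < 2300 → laminar, so f = 64/Re = 0.1447 (roughness is irrelevant in laminar flow).

f ≈ 0.1447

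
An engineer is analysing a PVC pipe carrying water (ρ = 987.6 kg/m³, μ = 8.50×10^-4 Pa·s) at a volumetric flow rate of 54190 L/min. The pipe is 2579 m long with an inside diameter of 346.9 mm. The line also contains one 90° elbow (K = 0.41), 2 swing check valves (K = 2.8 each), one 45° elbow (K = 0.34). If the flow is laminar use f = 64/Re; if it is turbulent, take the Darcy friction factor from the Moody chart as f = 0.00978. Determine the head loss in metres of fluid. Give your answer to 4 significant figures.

Q = 54190 L/min = 54190/60000 = 0.9032 m³/s.
Cross-sectional area A = πD²/4 = π(0.3469)²/4 = 0.09451 m²; mean velocity V = Q/A = 0.9032/0.09451 = 9.556 m/s.
Reynolds number Re = ρVD/μ = 987.6 · 9.556 · 0.3469 / 0.00085 = 3.852e+06.
Re > 4000 → turbulent; use the Moody-chart value f = 0.00978.
Total minor-loss coefficient ΣK = 1·0.41 + 2·2.8 + 1·0.34 = 6.35.
ΔP = [f·L/D + ΣK]·(ρV²/2) = [0.00978·2579/0.3469 + 6.35]·(987.6·9.556²/2) = [72.71 + 6.35]·4.509e+04 = 3.565e+06 Pa.
Head loss h_f = ΔP/(ρg) = 3.565e+06/(987.6·9.81) = 368.0 m.

h_f ≈ 368.0 m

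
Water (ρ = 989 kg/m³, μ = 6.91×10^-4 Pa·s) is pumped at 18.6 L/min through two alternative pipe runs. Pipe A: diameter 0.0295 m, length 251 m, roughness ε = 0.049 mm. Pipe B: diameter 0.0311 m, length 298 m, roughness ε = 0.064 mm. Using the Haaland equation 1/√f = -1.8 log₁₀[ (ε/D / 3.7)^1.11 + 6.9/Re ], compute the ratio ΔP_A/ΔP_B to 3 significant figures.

Pipe A: V = Q/A = 0.00031/0.0006835 = 0.4536 m/s; Re = 1.915e+04; ε/D = 0.00166; Haaland → f = 0.02908; ΔP_A = f(L/D)(ρV²/2) = 2.517e+04 Pa.
Pipe B: V = Q/A = 0.00031/0.0007596 = 0.4081 m/s; Re = 1.816e+04; ε/D = 0.00206; Haaland → f = 0.03005; ΔP_B = f(L/D)(ρV²/2) = 2.371e+04 Pa.
ΔP_A/ΔP_B = 2.517e+04/2.371e+04 = 1.06.

ΔP_A/ΔP_B ≈ 1.06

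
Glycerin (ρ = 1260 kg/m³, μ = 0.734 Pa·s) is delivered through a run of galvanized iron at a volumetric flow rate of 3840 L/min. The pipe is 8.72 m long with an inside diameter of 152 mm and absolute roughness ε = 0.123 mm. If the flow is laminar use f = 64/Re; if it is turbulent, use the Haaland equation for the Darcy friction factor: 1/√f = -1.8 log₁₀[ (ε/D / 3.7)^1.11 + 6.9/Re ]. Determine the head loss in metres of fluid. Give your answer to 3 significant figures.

Q = 3840 L/min = 3840/60000 = 0.064 m³/s.
Cross-sectional area A = πD²/4 = π(0.152)²/4 = 0.01815 m²; mean velocity V = Q/A = 0.064/0.01815 = 3.527 m/s.
Reynolds number Re = ρVD/μ = 1260 · 3.527 · 0.152 / 0.734 = 920.3.
Re < 2300 → laminar flow, so f = 64/Re = 64/920.3 = 0.06954 (the turbulent correlation is not needed).
Darcy-Weisbach: ΔP = f(L/D)(ρV²/2) = 0.06954·(8.72/0.152)·(1260·3.527²/2) = 0.06954·57.37·7837 = 3.127e+04 Pa.
Head loss h_f = ΔP/(ρg) = 3.127e+04/(1260·9.81) = 2.53 m.

h_f ≈ 2.53 m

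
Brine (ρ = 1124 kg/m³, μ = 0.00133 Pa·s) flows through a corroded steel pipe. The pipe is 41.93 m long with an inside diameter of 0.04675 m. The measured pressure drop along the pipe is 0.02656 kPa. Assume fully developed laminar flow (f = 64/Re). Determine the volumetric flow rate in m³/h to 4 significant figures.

For laminar flow, f = 64/Re with Re = ρVD/μ, so Darcy-Weisbach reduces to ΔP = 32μLV/D². Solving for V: V = ΔP·D²/(32μL) = 26.56·(0.04675)²/(32·0.00133·41.93) = 0.03253 m/s.
Check: Re = ρVD/μ = 1124·0.03253·0.04675/0.00133 = 1285 < 2300, so the laminar assumption holds.
Q = V·A = 0.03253·(π/4·0.04675²) = 5.584e-05 m³/s = 0.2010 m³/h.

Q ≈ 0.2010 m³/h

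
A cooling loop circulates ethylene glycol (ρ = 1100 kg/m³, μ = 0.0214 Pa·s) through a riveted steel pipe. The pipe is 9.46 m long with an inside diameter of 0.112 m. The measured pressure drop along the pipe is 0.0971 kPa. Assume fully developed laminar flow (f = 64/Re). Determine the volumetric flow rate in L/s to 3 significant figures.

Q ≈ 1.85 L/s

For laminar flow, f = 64/Re with Re = ρVD/μ, so Darcy-Weisbach reduces to ΔP = 32μLV/D². Solving for V: V = ΔP·D²/(32μL) = 97.1·(0.112)²/(32·0.0214·9.46) = 0.188 m/s.
Check: Re = ρVD/μ = 1100·0.188·0.112/0.0214 = 1082 < 2300, so the laminar assumption holds.
Q = V·A = 0.188·(π/4·0.112²) = 0.001852 m³/s = 1.85 L/s.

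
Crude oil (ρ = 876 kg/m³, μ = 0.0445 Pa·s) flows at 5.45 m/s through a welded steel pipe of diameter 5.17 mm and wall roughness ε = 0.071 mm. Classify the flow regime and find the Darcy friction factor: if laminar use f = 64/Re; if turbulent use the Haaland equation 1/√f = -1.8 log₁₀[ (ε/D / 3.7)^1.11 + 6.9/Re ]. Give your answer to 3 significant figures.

f ≈ 0.115

Re = ρVD/μ = 876·5.45·0.00517/0.0445 = 554.7.
Re < 2300 → laminar, so f = 64/Re = 0.1154 (roughness is irrelevant in laminar flow).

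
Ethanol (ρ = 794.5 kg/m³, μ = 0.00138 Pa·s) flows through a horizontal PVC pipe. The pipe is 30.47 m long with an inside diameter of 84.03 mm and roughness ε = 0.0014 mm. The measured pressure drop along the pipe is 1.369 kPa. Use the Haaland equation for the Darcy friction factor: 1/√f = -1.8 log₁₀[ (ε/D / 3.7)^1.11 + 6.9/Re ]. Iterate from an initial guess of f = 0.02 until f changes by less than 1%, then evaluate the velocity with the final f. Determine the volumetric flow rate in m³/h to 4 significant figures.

Q ≈ 12.79 m³/h

Rearranging Darcy-Weisbach: V = √(2·ΔP·D/(f·L·ρ)). With ε/D = 1.4e-06/0.08403 = 1.67e-05, iterate starting from f = 0.02:
  f = 0.02 → V = √(2·1369·0.08403/(0.02·30.47·794.5)) = 0.6893 m/s; Re = ρVD/μ = 3.335e+04; f → 0.02277
  f = 0.02277 → V = 0.6461 m/s; Re = 3.126e+04; f → 0.02312
  f = 0.02312 → V = 0.6412 m/s; Re = 3.102e+04; f → 0.02316
Converged (Δf/f < 1%). With the final f = 0.02316: V = √(2·1369·0.08403/(0.02316·30.47·794.5)) = 0.6406 m/s.
Q = V·A = 0.6406·(π/4·0.08403²) = 0.003553 m³/s = 12.79 m³/h.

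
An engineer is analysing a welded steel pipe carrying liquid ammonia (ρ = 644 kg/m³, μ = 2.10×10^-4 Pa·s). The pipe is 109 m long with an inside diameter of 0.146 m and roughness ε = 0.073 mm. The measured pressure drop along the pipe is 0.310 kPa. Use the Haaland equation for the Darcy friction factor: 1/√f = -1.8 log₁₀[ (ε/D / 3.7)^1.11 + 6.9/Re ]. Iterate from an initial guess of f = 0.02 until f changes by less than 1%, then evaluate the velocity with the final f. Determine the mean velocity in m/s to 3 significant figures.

Rearranging Darcy-Weisbach: V = √(2·ΔP·D/(f·L·ρ)). With ε/D = 7.3e-05/0.146 = 0.0005, iterate starting from f = 0.02:
  f = 0.02 → V = √(2·310·0.146/(0.02·109·644)) = 0.2539 m/s; Re = ρVD/μ = 1.137e+05; f → 0.01975
  f = 0.01975 → V = 0.2555 m/s; Re = 1.144e+05; f → 0.01974
Converged (Δf/f < 1%). With the final f = 0.01974: V = √(2·310·0.146/(0.01974·109·644)) = 0.2556 m/s.

V ≈ 0.256 m/s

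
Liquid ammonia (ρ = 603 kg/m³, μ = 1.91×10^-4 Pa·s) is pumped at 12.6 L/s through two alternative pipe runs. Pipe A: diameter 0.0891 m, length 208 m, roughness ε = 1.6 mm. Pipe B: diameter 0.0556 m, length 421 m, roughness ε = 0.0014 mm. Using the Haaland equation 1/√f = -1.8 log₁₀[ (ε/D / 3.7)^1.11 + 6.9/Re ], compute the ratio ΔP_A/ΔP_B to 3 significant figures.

ΔP_A/ΔP_B ≈ 0.179

Pipe A: V = Q/A = 0.0126/0.006235 = 2.021 m/s; Re = 5.684e+05; ε/D = 0.018; Haaland → f = 0.04686; ΔP_A = f(L/D)(ρV²/2) = 1.347e+05 Pa.
Pipe B: V = Q/A = 0.0126/0.002428 = 5.19 m/s; Re = 9.109e+05; ε/D = 2.52e-05; Haaland → f = 0.01222; ΔP_B = f(L/D)(ρV²/2) = 7.511e+05 Pa.
ΔP_A/ΔP_B = 1.347e+05/7.511e+05 = 0.179.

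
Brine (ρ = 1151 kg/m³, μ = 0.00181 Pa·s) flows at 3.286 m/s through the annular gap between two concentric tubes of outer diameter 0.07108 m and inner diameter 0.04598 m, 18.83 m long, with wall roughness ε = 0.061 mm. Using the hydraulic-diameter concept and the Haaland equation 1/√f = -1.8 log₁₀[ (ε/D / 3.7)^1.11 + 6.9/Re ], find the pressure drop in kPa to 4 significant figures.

Hydraulic diameter D_h = 4A/P = D_o - D_i = 0.07108 - 0.04598 = 0.0251 m.
Re = ρVD_h/μ = 1151·3.286·0.0251/0.00181 = 5.245e+04.
ε/D_h = 6.1e-05/0.0251 = 0.00243; Haaland gives 1/√f = -1.8 log₁₀[0.000293+0.000132] = 6.069, so f = 0.02715.
ΔP = f(L/D_h)(ρV²/2) = 0.02715·18.83/0.0251·6214 = 1.266e+05 Pa.
ΔP = 126.6 kPa.

ΔP ≈ 126.6 kPa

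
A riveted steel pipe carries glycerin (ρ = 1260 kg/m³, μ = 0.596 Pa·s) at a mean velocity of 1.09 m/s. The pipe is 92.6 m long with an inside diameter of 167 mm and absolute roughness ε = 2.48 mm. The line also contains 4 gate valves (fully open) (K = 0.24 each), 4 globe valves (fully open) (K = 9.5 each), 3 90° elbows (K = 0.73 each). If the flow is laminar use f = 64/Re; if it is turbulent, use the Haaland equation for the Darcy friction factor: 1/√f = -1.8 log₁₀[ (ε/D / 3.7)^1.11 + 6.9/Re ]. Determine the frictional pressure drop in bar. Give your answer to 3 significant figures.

ΔP ≈ 0.998 bar

Reynolds number Re = ρVD/μ = 1260 · 1.09 · 0.167 / 0.596 = 384.8.
Re < 2300 → laminar flow, so f = 64/Re = 64/384.8 = 0.1663 (the turbulent correlation is not needed).
Total minor-loss coefficient ΣK = 4·0.24 + 4·9.5 + 3·0.73 = 41.1.
ΔP = [f·L/D + ΣK]·(ρV²/2) = [0.1663·92.6/0.167 + 41.1]·(1260·1.09²/2) = [92.22 + 41.1]·748.5 = 9.983e+04 Pa.
ΔP = 9.983e+04 Pa = 0.998 bar.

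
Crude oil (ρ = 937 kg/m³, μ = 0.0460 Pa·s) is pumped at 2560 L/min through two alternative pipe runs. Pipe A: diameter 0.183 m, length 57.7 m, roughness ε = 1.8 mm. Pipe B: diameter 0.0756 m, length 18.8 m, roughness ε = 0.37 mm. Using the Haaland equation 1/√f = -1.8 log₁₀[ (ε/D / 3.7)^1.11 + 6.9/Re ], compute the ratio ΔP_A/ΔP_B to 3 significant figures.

ΔP_A/ΔP_B ≈ 0.0478

Pipe A: V = Q/A = 0.04267/0.0263 = 1.622 m/s; Re = 6047; ε/D = 0.00984; Haaland → f = 0.04574; ΔP_A = f(L/D)(ρV²/2) = 1.778e+04 Pa.
Pipe B: V = Q/A = 0.04267/0.004489 = 9.505 m/s; Re = 1.464e+04; ε/D = 0.00489; Haaland → f = 0.03535; ΔP_B = f(L/D)(ρV²/2) = 3.721e+05 Pa.
ΔP_A/ΔP_B = 1.778e+04/3.721e+05 = 0.0478.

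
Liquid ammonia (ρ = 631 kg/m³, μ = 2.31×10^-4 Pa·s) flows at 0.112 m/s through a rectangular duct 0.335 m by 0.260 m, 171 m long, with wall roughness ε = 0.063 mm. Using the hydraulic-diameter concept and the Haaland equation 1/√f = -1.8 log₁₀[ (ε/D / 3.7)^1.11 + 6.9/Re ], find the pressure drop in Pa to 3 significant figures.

Hydraulic diameter D_h = 4A/P = 4·(0.335·0.26)/(2·(0.335+0.26)) = 0.3484/1.19 = 0.2928 m.
Re = ρVD_h/μ = 631·0.112·0.2928/0.000231 = 8.957e+04.
ε/D_h = 6.3e-05/0.2928 = 0.000215; Haaland gives 1/√f = -1.8 log₁₀[1.99e-05+7.7e-05] = 7.224, so f = 0.01916.
ΔP = f(L/D_h)(ρV²/2) = 0.01916·171/0.2928·3.958 = 44.29 Pa.

ΔP ≈ 44.3 Pa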